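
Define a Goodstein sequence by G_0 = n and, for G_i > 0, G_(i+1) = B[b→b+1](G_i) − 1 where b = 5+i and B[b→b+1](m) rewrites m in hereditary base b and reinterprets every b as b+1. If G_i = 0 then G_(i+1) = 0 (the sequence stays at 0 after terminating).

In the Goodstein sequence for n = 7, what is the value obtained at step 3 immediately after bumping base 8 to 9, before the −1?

G_0=7  [base 5] 5 + 2  →[5↦6]→  6 + 2 = 8  −1 ⇒ G_1=7
G_1=7  [base 6] 6 + 1  →[6↦7]→  7 + 1 = 8  −1 ⇒ G_2=7
G_2=7  [base 7] 7  →[7↦8]→  8 = 8  −1 ⇒ G_3=7
G_3=7  [base 8] 7  →[8↦9]→  7 = 7  −1 ⇒ G_4=6

7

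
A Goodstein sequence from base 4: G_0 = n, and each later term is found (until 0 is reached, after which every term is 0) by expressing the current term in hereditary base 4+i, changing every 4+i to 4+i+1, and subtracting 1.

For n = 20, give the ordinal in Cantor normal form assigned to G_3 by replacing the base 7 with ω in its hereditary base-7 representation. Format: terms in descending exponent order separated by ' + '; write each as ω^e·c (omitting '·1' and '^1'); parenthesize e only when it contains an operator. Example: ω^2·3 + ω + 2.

G_0 = 20. HB_4(20) = 4^2 + 4. Bump = 30. G_1 = 29.
G_1 = 29. HB_5(29) = 5^2 + 4. Bump = 40. G_2 = 39.
G_2 = 39. HB_6(39) = 6^2 + 3. Bump = 52. G_3 = 51.
G_3 = 51. HB_7(51) = 7^2 + 2. Bump = 66. G_4 = 65.

ω^2 + 2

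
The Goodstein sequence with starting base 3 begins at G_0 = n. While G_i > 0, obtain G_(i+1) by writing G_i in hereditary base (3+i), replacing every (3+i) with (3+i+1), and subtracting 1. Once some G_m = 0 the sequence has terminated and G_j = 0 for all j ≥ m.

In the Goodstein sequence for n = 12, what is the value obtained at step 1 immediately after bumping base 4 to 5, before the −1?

28

G_0 = 12. HB_3(12) = 3^2 + 3. Bump = 20. G_1 = 19.
G_1 = 19. HB_4(19) = 4^2 + 3. Bump = 28. G_2 = 27.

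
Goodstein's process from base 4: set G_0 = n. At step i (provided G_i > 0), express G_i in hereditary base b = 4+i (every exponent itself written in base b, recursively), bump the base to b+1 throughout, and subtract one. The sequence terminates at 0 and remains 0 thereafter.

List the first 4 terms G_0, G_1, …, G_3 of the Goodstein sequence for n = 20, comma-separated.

20, 29, 39, 51

step 0: 20 = 4^2 + 4; sub 5 for 4: 5^2 + 5; = 30; G_1 = 30−1 = 29
step 1: 29 = 5^2 + 4; sub 6 for 5: 6^2 + 4; = 40; G_2 = 40−1 = 39
step 2: 39 = 6^2 + 3; sub 7 for 6: 7^2 + 3; = 52; G_3 = 52−1 = 51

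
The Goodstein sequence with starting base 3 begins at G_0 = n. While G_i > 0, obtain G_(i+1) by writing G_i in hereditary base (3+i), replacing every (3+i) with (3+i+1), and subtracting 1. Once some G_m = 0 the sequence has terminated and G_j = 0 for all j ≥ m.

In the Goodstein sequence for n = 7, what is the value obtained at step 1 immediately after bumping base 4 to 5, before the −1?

10

G_0 = 7. HB_3(7) = 2·3 + 1. Bump = 9. G_1 = 8.
G_1 = 8. HB_4(8) = 2·4. Bump = 10. G_2 = 9.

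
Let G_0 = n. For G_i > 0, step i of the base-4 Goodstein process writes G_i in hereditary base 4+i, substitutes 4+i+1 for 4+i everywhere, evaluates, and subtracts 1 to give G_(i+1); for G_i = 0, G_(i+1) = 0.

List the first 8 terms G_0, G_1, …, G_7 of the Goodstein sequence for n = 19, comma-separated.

19, 27, 37, 49, 63, 69, 75, 81

[0] 19 ≡ 4^2 + 3 (base 4). Lift 5: 28. −1: 27.
[1] 27 ≡ 5^2 + 2 (base 5). Lift 6: 38. −1: 37.
[2] 37 ≡ 6^2 + 1 (base 6). Lift 7: 50. −1: 49.
[3] 49 ≡ 7^2 (base 7). Lift 8: 64. −1: 63.
[4] 63 ≡ 7·8 + 7 (base 8). Lift 9: 70. −1: 69.
[5] 69 ≡ 7·9 + 6 (base 9). Lift 10: 76. −1: 75.
[6] 75 ≡ 7·10 + 5 (base 10). Lift 11: 82. −1: 81.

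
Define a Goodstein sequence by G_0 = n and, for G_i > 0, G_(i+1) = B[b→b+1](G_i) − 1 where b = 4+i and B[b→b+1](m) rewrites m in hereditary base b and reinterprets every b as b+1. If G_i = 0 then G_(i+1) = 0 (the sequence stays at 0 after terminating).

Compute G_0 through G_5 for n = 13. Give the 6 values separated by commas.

step 0: 13 = 3·4 + 1; sub 5 for 4: 3·5 + 1; = 16; G_1 = 16−1 = 15
step 1: 15 = 3·5; sub 6 for 5: 3·6; = 18; G_2 = 18−1 = 17
step 2: 17 = 2·6 + 5; sub 7 for 6: 2·7 + 5; = 19; G_3 = 19−1 = 18
step 3: 18 = 2·7 + 4; sub 8 for 7: 2·8 + 4; = 20; G_4 = 20−1 = 19
step 4: 19 = 2·8 + 3; sub 9 for 8: 2·9 + 3; = 21; G_5 = 21−1 = 20

13, 15, 17, 18, 19, 20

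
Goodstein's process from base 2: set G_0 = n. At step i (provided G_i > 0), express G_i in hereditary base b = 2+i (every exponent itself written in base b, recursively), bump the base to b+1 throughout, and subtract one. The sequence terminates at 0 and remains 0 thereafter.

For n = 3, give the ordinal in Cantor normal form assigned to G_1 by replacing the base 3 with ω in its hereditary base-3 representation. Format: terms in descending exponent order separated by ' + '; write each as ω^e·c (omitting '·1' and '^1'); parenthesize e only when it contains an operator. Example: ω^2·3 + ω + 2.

ω

(0) 3|_2 = 2 + 1 ↦ 3 + 1|_3 = 4 ⇒ 3
(1) 3|_3 = 3 ↦ 4|_4 = 4 ⇒ 3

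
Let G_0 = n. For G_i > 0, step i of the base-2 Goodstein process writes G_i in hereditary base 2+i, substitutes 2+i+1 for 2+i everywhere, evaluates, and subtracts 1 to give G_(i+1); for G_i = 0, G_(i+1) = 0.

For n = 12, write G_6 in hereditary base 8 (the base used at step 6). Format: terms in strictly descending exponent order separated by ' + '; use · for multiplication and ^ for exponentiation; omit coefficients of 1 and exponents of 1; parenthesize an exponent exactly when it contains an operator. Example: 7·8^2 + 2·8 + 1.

8^(8 + 1) + 2·8^2 + 8 + 3

G_0 = 12. HB_2(12) = 2^(2 + 1) + 2^2. Bump = 108. G_1 = 107.
G_1 = 107. HB_3(107) = 3^(3 + 1) + 2·3^2 + 2·3 + 2. Bump = 1066. G_2 = 1065.
G_2 = 1065. HB_4(1065) = 4^(4 + 1) + 2·4^2 + 2·4 + 1. Bump = 15686. G_3 = 15685.
G_3 = 15685. HB_5(15685) = 5^(5 + 1) + 2·5^2 + 2·5. Bump = 280020. G_4 = 280019.
G_4 = 280019. HB_6(280019) = 6^(6 + 1) + 2·6^2 + 6 + 5. Bump = 5764911. G_5 = 5764910.
G_5 = 5764910. HB_7(5764910) = 7^(7 + 1) + 2·7^2 + 7 + 4. Bump = 134217868. G_6 = 134217867.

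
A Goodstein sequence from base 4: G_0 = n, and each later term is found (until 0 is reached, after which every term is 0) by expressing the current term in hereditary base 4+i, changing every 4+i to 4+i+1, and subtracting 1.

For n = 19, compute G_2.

step 0: 19 = 4^2 + 3; sub 5 for 4: 5^2 + 3; = 28; G_1 = 28−1 = 27
step 1: 27 = 5^2 + 2; sub 6 for 5: 6^2 + 2; = 38; G_2 = 38−1 = 37
step 2: 37 = 6^2 + 1; sub 7 for 6: 7^2 + 1; = 50; G_3 = 50−1 = 49

37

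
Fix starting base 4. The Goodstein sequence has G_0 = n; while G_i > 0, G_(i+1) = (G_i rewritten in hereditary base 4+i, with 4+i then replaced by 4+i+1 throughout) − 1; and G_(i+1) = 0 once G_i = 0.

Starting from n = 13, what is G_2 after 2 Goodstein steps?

13 —HB4→ 3·4 + 1 —bump→ 3·5 + 1 = 16 —(−1)→ 15
15 —HB5→ 3·5 —bump→ 3·6 = 18 —(−1)→ 17

17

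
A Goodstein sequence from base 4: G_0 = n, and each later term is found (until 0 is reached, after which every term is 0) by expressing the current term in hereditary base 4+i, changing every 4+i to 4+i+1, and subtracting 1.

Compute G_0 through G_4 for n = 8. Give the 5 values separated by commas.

8, 9, 9, 9, 9

base 4: 8 = 2·4; at 5: 2·5 = 10; next = 9
base 5: 9 = 5 + 4; at 6: 6 + 4 = 10; next = 9
base 6: 9 = 6 + 3; at 7: 7 + 3 = 10; next = 9
base 7: 9 = 7 + 2; at 8: 8 + 2 = 10; next = 9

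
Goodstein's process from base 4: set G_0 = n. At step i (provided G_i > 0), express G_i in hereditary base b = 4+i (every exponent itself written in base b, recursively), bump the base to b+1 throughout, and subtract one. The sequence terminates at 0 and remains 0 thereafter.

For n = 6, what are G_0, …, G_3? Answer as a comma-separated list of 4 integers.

G_0 = 6. HB_4(6) = 4 + 2. Bump = 7. G_1 = 6.
G_1 = 6. HB_5(6) = 5 + 1. Bump = 7. G_2 = 6.
G_2 = 6. HB_6(6) = 6. Bump = 7. G_3 = 6.

6, 6, 6, 6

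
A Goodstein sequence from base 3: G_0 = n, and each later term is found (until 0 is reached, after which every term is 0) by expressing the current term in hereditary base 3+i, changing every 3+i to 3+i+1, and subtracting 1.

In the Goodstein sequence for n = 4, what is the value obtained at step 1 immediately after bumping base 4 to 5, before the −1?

5

base 3: 4 = 3 + 1; at 4: 4 + 1 = 5; next = 4
base 4: 4 = 4; at 5: 5 = 5; next = 4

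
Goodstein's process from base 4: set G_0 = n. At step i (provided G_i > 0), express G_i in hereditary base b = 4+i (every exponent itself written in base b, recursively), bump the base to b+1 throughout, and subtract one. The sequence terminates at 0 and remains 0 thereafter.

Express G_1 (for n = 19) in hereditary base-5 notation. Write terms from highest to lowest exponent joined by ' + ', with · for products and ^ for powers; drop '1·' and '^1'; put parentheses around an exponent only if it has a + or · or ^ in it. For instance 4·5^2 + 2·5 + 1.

i=0: 19 = 4^2 + 3 (b=4); 4→5: 5^2 + 3 = 28; 28−1 = 27
i=1: 27 = 5^2 + 2 (b=5); 5→6: 6^2 + 2 = 38; 38−1 = 37

5^2 + 2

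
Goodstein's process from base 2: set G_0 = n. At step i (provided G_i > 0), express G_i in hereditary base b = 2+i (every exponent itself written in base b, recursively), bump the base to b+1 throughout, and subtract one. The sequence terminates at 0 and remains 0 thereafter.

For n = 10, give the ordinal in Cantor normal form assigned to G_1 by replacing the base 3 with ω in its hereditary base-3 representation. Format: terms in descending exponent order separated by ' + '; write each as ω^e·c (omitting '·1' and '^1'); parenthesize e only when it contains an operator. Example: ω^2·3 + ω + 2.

ω^(ω + 1) + 2

step 0: 10 = 2^(2 + 1) + 2; sub 3 for 2: 3^(3 + 1) + 3; = 84; G_1 = 84−1 = 83
step 1: 83 = 3^(3 + 1) + 2; sub 4 for 3: 4^(4 + 1) + 2; = 1026; G_2 = 1026−1 = 1025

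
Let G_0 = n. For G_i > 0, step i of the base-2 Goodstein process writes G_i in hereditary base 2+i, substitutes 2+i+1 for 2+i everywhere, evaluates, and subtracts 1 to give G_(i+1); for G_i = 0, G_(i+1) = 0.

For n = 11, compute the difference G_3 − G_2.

14600

(0) 11|_2 = 2^(2 + 1) + 2 + 1 ↦ 3^(3 + 1) + 3 + 1|_3 = 85 ⇒ 84
(1) 84|_3 = 3^(3 + 1) + 3 ↦ 4^(4 + 1) + 4|_4 = 1028 ⇒ 1027
(2) 1027|_4 = 4^(4 + 1) + 3 ↦ 5^(5 + 1) + 3|_5 = 15628 ⇒ 15627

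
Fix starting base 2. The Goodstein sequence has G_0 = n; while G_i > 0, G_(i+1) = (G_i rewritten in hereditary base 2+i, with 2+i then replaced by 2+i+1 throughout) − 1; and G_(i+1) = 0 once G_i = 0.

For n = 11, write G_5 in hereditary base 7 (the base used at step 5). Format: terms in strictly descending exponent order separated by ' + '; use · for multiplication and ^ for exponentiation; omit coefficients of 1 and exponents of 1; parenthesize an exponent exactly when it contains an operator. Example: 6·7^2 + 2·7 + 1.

(0) 11|_2 = 2^(2 + 1) + 2 + 1 ↦ 3^(3 + 1) + 3 + 1|_3 = 85 ⇒ 84
(1) 84|_3 = 3^(3 + 1) + 3 ↦ 4^(4 + 1) + 4|_4 = 1028 ⇒ 1027
(2) 1027|_4 = 4^(4 + 1) + 3 ↦ 5^(5 + 1) + 3|_5 = 15628 ⇒ 15627
(3) 15627|_5 = 5^(5 + 1) + 2 ↦ 6^(6 + 1) + 2|_6 = 279938 ⇒ 279937
(4) 279937|_6 = 6^(6 + 1) + 1 ↦ 7^(7 + 1) + 1|_7 = 5764802 ⇒ 5764801

7^(7 + 1)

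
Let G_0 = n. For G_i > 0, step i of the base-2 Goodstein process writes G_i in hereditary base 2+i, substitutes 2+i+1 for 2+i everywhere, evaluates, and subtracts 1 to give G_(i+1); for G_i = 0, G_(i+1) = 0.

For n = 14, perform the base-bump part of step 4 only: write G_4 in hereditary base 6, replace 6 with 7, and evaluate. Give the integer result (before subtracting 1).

5862841

G_0=14  [base 2] 2^(2 + 1) + 2^2 + 2  →[2↦3]→  3^(3 + 1) + 3^3 + 3 = 111  −1 ⇒ G_1=110
G_1=110  [base 3] 3^(3 + 1) + 3^3 + 2  →[3↦4]→  4^(4 + 1) + 4^4 + 2 = 1282  −1 ⇒ G_2=1281
G_2=1281  [base 4] 4^(4 + 1) + 4^4 + 1  →[4↦5]→  5^(5 + 1) + 5^5 + 1 = 18751  −1 ⇒ G_3=18750
G_3=18750  [base 5] 5^(5 + 1) + 5^5  →[5↦6]→  6^(6 + 1) + 6^6 = 326592  −1 ⇒ G_4=326591
G_4=326591  [base 6] 6^(6 + 1) + 5·6^5 + 5·6^4 + 5·6^3 + 5·6^2 + 5·6 + 5  →[6↦7]→  7^(7 + 1) + 5·7^5 + 5·7^4 + 5·7^3 + 5·7^2 + 5·7 + 5 = 5862841  −1 ⇒ G_5=5862840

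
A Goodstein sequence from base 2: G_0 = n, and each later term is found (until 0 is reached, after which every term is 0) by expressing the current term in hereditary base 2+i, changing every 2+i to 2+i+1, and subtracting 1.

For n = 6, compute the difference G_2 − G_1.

G_0=6  [base 2] 2^2 + 2  →[2↦3]→  3^3 + 3 = 30  −1 ⇒ G_1=29
G_1=29  [base 3] 3^3 + 2  →[3↦4]→  4^4 + 2 = 258  −1 ⇒ G_2=257

228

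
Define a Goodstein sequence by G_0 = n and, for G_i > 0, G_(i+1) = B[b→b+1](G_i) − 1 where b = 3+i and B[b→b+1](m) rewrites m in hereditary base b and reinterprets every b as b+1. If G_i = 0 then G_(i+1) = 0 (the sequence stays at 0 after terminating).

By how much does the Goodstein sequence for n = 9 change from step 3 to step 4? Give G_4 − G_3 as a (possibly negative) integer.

2

9 —HB3→ 3^2 —bump→ 4^2 = 16 —(−1)→ 15
15 —HB4→ 3·4 + 3 —bump→ 3·5 + 3 = 18 —(−1)→ 17
17 —HB5→ 3·5 + 2 —bump→ 3·6 + 2 = 20 —(−1)→ 19
19 —HB6→ 3·6 + 1 —bump→ 3·7 + 1 = 22 —(−1)→ 21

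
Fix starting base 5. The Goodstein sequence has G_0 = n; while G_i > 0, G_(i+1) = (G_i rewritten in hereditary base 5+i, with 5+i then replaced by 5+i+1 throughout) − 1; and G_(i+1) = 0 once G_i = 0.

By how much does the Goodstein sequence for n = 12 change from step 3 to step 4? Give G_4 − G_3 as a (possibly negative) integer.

0

base 5: 12 = 2·5 + 2; at 6: 2·6 + 2 = 14; next = 13
base 6: 13 = 2·6 + 1; at 7: 2·7 + 1 = 15; next = 14
base 7: 14 = 2·7; at 8: 2·8 = 16; next = 15
base 8: 15 = 8 + 7; at 9: 9 + 7 = 16; next = 15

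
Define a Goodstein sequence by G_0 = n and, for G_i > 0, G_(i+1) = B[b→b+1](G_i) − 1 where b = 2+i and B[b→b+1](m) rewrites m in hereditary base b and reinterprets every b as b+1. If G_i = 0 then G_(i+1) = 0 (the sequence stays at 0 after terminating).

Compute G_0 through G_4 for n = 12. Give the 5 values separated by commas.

[0] 12 ≡ 2^(2 + 1) + 2^2 (base 2). Lift 3: 108. −1: 107.
[1] 107 ≡ 3^(3 + 1) + 2·3^2 + 2·3 + 2 (base 3). Lift 4: 1066. −1: 1065.
[2] 1065 ≡ 4^(4 + 1) + 2·4^2 + 2·4 + 1 (base 4). Lift 5: 15686. −1: 15685.
[3] 15685 ≡ 5^(5 + 1) + 2·5^2 + 2·5 (base 5). Lift 6: 280020. −1: 280019.

12, 107, 1065, 15685, 280019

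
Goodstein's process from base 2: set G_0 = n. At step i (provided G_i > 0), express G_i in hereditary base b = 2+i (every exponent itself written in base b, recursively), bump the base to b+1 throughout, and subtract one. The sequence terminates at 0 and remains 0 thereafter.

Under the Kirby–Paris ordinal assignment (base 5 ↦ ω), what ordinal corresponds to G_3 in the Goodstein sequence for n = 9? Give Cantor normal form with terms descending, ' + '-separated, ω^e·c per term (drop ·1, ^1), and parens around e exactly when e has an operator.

ω^ω·3 + ω^3·3 + ω^2·3 + ω·3 + 2

base 2: 9 = 2^(2 + 1) + 1; at 3: 3^(3 + 1) + 1 = 82; next = 81
base 3: 81 = 3^(3 + 1); at 4: 4^(4 + 1) = 1024; next = 1023
base 4: 1023 = 3·4^4 + 3·4^3 + 3·4^2 + 3·4 + 3; at 5: 3·5^5 + 3·5^3 + 3·5^2 + 3·5 + 3 = 9843; next = 9842
base 5: 9842 = 3·5^5 + 3·5^3 + 3·5^2 + 3·5 + 2; at 6: 3·6^6 + 3·6^3 + 3·6^2 + 3·6 + 2 = 140744; next = 140743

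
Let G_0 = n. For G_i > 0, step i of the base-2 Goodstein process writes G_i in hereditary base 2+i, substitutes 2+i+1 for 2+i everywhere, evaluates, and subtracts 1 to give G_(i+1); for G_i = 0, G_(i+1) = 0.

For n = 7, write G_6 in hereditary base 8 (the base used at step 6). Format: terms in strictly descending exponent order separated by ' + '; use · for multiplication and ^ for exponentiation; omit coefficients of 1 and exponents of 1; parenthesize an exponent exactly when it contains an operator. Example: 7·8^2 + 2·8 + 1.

7·8^7 + 7·8^6 + 7·8^5 + 7·8^4 + 7·8^3 + 7·8^2 + 7·8 + 7

G_0=7  [base 2] 2^2 + 2 + 1  →[2↦3]→  3^3 + 3 + 1 = 31  −1 ⇒ G_1=30
G_1=30  [base 3] 3^3 + 3  →[3↦4]→  4^4 + 4 = 260  −1 ⇒ G_2=259
G_2=259  [base 4] 4^4 + 3  →[4↦5]→  5^5 + 3 = 3128  −1 ⇒ G_3=3127
G_3=3127  [base 5] 5^5 + 2  →[5↦6]→  6^6 + 2 = 46658  −1 ⇒ G_4=46657
G_4=46657  [base 6] 6^6 + 1  →[6↦7]→  7^7 + 1 = 823544  −1 ⇒ G_5=823543
G_5=823543  [base 7] 7^7  →[7↦8]→  8^8 = 16777216  −1 ⇒ G_6=16777215
G_6=16777215  [base 8] 7·8^7 + 7·8^6 + 7·8^5 + 7·8^4 + 7·8^3 + 7·8^2 + 7·8 + 7  →[8↦9]→  7·9^7 + 7·9^6 + 7·9^5 + 7·9^4 + 7·9^3 + 7·9^2 + 7·9 + 7 = 37665880  −1 ⇒ G_7=37665879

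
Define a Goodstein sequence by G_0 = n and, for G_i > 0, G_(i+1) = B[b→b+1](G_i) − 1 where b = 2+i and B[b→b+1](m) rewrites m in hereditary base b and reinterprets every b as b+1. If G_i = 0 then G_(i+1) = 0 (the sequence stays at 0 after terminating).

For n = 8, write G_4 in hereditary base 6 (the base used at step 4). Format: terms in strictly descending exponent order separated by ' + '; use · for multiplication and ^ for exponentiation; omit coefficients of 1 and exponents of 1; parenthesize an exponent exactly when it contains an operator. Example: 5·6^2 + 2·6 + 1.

2·6^6 + 2·6^2 + 6 + 5

G_0=8  [base 2] 2^(2 + 1)  →[2↦3]→  3^(3 + 1) = 81  −1 ⇒ G_1=80
G_1=80  [base 3] 2·3^3 + 2·3^2 + 2·3 + 2  →[3↦4]→  2·4^4 + 2·4^2 + 2·4 + 2 = 554  −1 ⇒ G_2=553
G_2=553  [base 4] 2·4^4 + 2·4^2 + 2·4 + 1  →[4↦5]→  2·5^5 + 2·5^2 + 2·5 + 1 = 6311  −1 ⇒ G_3=6310
G_3=6310  [base 5] 2·5^5 + 2·5^2 + 2·5  →[5↦6]→  2·6^6 + 2·6^2 + 2·6 = 93396  −1 ⇒ G_4=93395
G_4=93395  [base 6] 2·6^6 + 2·6^2 + 6 + 5  →[6↦7]→  2·7^7 + 2·7^2 + 7 + 5 = 1647196  −1 ⇒ G_5=1647195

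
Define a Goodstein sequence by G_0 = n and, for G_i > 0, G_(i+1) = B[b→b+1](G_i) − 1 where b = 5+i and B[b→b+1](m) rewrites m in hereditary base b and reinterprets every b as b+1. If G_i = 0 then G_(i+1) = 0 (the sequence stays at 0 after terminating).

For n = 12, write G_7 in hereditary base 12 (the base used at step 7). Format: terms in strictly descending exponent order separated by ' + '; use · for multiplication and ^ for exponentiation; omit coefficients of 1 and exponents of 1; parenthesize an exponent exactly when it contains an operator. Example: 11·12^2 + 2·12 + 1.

(0) 12|_5 = 2·5 + 2 ↦ 2·6 + 2|_6 = 14 ⇒ 13
(1) 13|_6 = 2·6 + 1 ↦ 2·7 + 1|_7 = 15 ⇒ 14
(2) 14|_7 = 2·7 ↦ 2·8|_8 = 16 ⇒ 15
(3) 15|_8 = 8 + 7 ↦ 9 + 7|_9 = 16 ⇒ 15
(4) 15|_9 = 9 + 6 ↦ 10 + 6|_10 = 16 ⇒ 15
(5) 15|_10 = 10 + 5 ↦ 11 + 5|_11 = 16 ⇒ 15
(6) 15|_11 = 11 + 4 ↦ 12 + 4|_12 = 16 ⇒ 15
(7) 15|_12 = 12 + 3 ↦ 13 + 3|_13 = 16 ⇒ 15

12 + 3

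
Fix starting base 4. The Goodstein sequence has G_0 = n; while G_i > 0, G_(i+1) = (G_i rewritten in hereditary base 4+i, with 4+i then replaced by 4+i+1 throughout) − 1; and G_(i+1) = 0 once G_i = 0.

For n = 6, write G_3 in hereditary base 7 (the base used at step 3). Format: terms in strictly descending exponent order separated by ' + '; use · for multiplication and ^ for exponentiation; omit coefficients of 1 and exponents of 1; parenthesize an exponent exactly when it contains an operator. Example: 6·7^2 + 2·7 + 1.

6

i=0: 6 = 4 + 2 (b=4); 4→5: 5 + 2 = 7; 7−1 = 6
i=1: 6 = 5 + 1 (b=5); 5→6: 6 + 1 = 7; 7−1 = 6
i=2: 6 = 6 (b=6); 6→7: 7 = 7; 7−1 = 6
i=3: 6 = 6 (b=7); 7→8: 6 = 6; 6−1 = 5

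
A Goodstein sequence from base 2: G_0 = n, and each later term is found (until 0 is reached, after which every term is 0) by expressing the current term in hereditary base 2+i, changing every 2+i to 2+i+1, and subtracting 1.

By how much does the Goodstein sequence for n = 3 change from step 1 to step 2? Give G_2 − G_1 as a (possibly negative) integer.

G_0=3  [base 2] 2 + 1  →[2↦3]→  3 + 1 = 4  −1 ⇒ G_1=3
G_1=3  [base 3] 3  →[3↦4]→  4 = 4  −1 ⇒ G_2=3

0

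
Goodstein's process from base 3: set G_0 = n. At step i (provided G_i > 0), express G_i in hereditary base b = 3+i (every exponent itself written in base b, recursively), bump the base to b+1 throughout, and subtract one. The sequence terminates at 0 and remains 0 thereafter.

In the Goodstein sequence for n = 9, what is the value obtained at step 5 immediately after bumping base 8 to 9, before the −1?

25

(0) 9|_3 = 3^2 ↦ 4^2|_4 = 16 ⇒ 15
(1) 15|_4 = 3·4 + 3 ↦ 3·5 + 3|_5 = 18 ⇒ 17
(2) 17|_5 = 3·5 + 2 ↦ 3·6 + 2|_6 = 20 ⇒ 19
(3) 19|_6 = 3·6 + 1 ↦ 3·7 + 1|_7 = 22 ⇒ 21
(4) 21|_7 = 3·7 ↦ 3·8|_8 = 24 ⇒ 23
(5) 23|_8 = 2·8 + 7 ↦ 2·9 + 7|_9 = 25 ⇒ 24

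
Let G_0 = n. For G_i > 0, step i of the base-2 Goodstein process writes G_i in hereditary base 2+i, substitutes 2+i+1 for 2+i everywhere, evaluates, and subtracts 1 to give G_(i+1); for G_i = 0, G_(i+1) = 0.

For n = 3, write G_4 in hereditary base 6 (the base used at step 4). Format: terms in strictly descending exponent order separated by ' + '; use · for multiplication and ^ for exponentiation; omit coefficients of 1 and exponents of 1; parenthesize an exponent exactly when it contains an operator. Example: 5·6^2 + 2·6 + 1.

1

3 —HB2→ 2 + 1 —bump→ 3 + 1 = 4 —(−1)→ 3
3 —HB3→ 3 —bump→ 4 = 4 —(−1)→ 3
3 —HB4→ 3 —bump→ 3 = 3 —(−1)→ 2
2 —HB5→ 2 —bump→ 2 = 2 —(−1)→ 1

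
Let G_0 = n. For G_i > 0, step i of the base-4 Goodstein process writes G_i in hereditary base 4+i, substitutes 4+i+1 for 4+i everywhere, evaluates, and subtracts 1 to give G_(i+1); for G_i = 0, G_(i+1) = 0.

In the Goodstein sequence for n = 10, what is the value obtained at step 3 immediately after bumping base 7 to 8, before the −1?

G_0=10  [base 4] 2·4 + 2  →[4↦5]→  2·5 + 2 = 12  −1 ⇒ G_1=11
G_1=11  [base 5] 2·5 + 1  →[5↦6]→  2·6 + 1 = 13  −1 ⇒ G_2=12
G_2=12  [base 6] 2·6  →[6↦7]→  2·7 = 14  −1 ⇒ G_3=13
G_3=13  [base 7] 7 + 6  →[7↦8]→  8 + 6 = 14  −1 ⇒ G_4=13

14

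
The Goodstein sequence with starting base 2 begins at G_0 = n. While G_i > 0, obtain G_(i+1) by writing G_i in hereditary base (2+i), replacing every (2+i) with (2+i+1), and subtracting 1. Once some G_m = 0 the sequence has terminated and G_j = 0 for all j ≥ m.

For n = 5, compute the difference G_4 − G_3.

308

step 0: 5 = 2^2 + 1; sub 3 for 2: 3^3 + 1; = 28; G_1 = 28−1 = 27
step 1: 27 = 3^3; sub 4 for 3: 4^4; = 256; G_2 = 256−1 = 255
step 2: 255 = 3·4^3 + 3·4^2 + 3·4 + 3; sub 5 for 4: 3·5^3 + 3·5^2 + 3·5 + 3; = 468; G_3 = 468−1 = 467
step 3: 467 = 3·5^3 + 3·5^2 + 3·5 + 2; sub 6 for 5: 3·6^3 + 3·6^2 + 3·6 + 2; = 776; G_4 = 776−1 = 775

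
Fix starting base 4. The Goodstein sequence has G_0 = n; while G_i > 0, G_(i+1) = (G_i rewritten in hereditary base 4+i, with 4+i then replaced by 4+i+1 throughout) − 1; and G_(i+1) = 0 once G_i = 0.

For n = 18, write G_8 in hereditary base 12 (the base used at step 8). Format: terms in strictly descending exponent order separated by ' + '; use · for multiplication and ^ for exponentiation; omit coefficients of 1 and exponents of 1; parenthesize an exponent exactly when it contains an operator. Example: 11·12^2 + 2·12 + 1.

(0) 18|_4 = 4^2 + 2 ↦ 5^2 + 2|_5 = 27 ⇒ 26
(1) 26|_5 = 5^2 + 1 ↦ 6^2 + 1|_6 = 37 ⇒ 36
(2) 36|_6 = 6^2 ↦ 7^2|_7 = 49 ⇒ 48
(3) 48|_7 = 6·7 + 6 ↦ 6·8 + 6|_8 = 54 ⇒ 53
(4) 53|_8 = 6·8 + 5 ↦ 6·9 + 5|_9 = 59 ⇒ 58
(5) 58|_9 = 6·9 + 4 ↦ 6·10 + 4|_10 = 64 ⇒ 63
(6) 63|_10 = 6·10 + 3 ↦ 6·11 + 3|_11 = 69 ⇒ 68
(7) 68|_11 = 6·11 + 2 ↦ 6·12 + 2|_12 = 74 ⇒ 73

6·12 + 1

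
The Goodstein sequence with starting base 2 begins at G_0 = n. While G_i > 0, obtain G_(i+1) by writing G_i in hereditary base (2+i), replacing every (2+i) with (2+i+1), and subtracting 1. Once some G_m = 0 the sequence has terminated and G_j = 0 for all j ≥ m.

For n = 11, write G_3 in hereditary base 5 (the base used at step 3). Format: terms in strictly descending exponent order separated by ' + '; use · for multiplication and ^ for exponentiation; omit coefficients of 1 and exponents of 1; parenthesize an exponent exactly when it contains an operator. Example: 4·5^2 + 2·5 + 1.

5^(5 + 1) + 2

G_0 = 11. HB_2(11) = 2^(2 + 1) + 2 + 1. Bump = 85. G_1 = 84.
G_1 = 84. HB_3(84) = 3^(3 + 1) + 3. Bump = 1028. G_2 = 1027.
G_2 = 1027. HB_4(1027) = 4^(4 + 1) + 3. Bump = 15628. G_3 = 15627.
G_3 = 15627. HB_5(15627) = 5^(5 + 1) + 2. Bump = 279938. G_4 = 279937.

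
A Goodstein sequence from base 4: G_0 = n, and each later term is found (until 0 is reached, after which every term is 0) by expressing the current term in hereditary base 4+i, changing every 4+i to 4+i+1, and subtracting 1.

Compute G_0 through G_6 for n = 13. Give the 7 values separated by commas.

13 —HB4→ 3·4 + 1 —bump→ 3·5 + 1 = 16 —(−1)→ 15
15 —HB5→ 3·5 —bump→ 3·6 = 18 —(−1)→ 17
17 —HB6→ 2·6 + 5 —bump→ 2·7 + 5 = 19 —(−1)→ 18
18 —HB7→ 2·7 + 4 —bump→ 2·8 + 4 = 20 —(−1)→ 19
19 —HB8→ 2·8 + 3 —bump→ 2·9 + 3 = 21 —(−1)→ 20
20 —HB9→ 2·9 + 2 —bump→ 2·10 + 2 = 22 —(−1)→ 21

13, 15, 17, 18, 19, 20, 21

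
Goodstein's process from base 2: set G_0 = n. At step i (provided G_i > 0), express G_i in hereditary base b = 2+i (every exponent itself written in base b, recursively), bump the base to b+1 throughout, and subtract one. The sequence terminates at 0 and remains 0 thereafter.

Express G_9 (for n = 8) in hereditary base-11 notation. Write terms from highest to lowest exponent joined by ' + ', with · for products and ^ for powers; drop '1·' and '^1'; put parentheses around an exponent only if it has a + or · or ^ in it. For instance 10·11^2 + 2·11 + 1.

8 —HB2→ 2^(2 + 1) —bump→ 3^(3 + 1) = 81 —(−1)→ 80
80 —HB3→ 2·3^3 + 2·3^2 + 2·3 + 2 —bump→ 2·4^4 + 2·4^2 + 2·4 + 2 = 554 —(−1)→ 553
553 —HB4→ 2·4^4 + 2·4^2 + 2·4 + 1 —bump→ 2·5^5 + 2·5^2 + 2·5 + 1 = 6311 —(−1)→ 6310
6310 —HB5→ 2·5^5 + 2·5^2 + 2·5 —bump→ 2·6^6 + 2·6^2 + 2·6 = 93396 —(−1)→ 93395
93395 —HB6→ 2·6^6 + 2·6^2 + 6 + 5 —bump→ 2·7^7 + 2·7^2 + 7 + 5 = 1647196 —(−1)→ 1647195
1647195 —HB7→ 2·7^7 + 2·7^2 + 7 + 4 —bump→ 2·8^8 + 2·8^2 + 8 + 4 = 33554572 —(−1)→ 33554571
33554571 —HB8→ 2·8^8 + 2·8^2 + 8 + 3 —bump→ 2·9^9 + 2·9^2 + 9 + 3 = 774841152 —(−1)→ 774841151
774841151 —HB9→ 2·9^9 + 2·9^2 + 9 + 2 —bump→ 2·10^10 + 2·10^2 + 10 + 2 = 20000000212 —(−1)→ 20000000211
20000000211 —HB10→ 2·10^10 + 2·10^2 + 10 + 1 —bump→ 2·11^11 + 2·11^2 + 11 + 1 = 570623341476 —(−1)→ 570623341475

2·11^11 + 2·11^2 + 11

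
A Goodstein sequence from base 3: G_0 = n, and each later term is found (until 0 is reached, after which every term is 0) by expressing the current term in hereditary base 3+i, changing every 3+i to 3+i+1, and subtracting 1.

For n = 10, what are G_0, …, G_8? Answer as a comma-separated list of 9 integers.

base 3: 10 = 3^2 + 1; at 4: 4^2 + 1 = 17; next = 16
base 4: 16 = 4^2; at 5: 5^2 = 25; next = 24
base 5: 24 = 4·5 + 4; at 6: 4·6 + 4 = 28; next = 27
base 6: 27 = 4·6 + 3; at 7: 4·7 + 3 = 31; next = 30
base 7: 30 = 4·7 + 2; at 8: 4·8 + 2 = 34; next = 33
base 8: 33 = 4·8 + 1; at 9: 4·9 + 1 = 37; next = 36
base 9: 36 = 4·9; at 10: 4·10 = 40; next = 39
base 10: 39 = 3·10 + 9; at 11: 3·11 + 9 = 42; next = 41

10, 16, 24, 27, 30, 33, 36, 39, 41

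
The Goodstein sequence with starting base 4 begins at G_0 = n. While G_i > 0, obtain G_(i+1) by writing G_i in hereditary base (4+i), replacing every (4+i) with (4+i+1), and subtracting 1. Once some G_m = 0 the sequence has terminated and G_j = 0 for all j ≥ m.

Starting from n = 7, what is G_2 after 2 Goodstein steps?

7

G_0=7  [base 4] 4 + 3  →[4↦5]→  5 + 3 = 8  −1 ⇒ G_1=7
G_1=7  [base 5] 5 + 2  →[5↦6]→  6 + 2 = 8  −1 ⇒ G_2=7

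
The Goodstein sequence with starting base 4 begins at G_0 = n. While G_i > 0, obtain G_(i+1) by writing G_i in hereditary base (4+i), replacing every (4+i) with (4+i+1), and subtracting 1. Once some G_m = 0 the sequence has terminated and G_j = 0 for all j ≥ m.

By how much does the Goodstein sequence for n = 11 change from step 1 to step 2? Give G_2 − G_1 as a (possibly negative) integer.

1

base 4: 11 = 2·4 + 3; at 5: 2·5 + 3 = 13; next = 12
base 5: 12 = 2·5 + 2; at 6: 2·6 + 2 = 14; next = 13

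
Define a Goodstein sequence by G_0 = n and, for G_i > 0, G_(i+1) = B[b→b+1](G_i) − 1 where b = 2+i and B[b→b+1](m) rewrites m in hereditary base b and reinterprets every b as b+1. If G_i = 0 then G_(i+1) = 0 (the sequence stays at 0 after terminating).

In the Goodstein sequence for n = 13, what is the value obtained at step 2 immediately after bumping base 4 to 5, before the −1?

16093

G_0=13  [base 2] 2^(2 + 1) + 2^2 + 1  →[2↦3]→  3^(3 + 1) + 3^3 + 1 = 109  −1 ⇒ G_1=108
G_1=108  [base 3] 3^(3 + 1) + 3^3  →[3↦4]→  4^(4 + 1) + 4^4 = 1280  −1 ⇒ G_2=1279
G_2=1279  [base 4] 4^(4 + 1) + 3·4^3 + 3·4^2 + 3·4 + 3  →[4↦5]→  5^(5 + 1) + 3·5^3 + 3·5^2 + 3·5 + 3 = 16093  −1 ⇒ G_3=16092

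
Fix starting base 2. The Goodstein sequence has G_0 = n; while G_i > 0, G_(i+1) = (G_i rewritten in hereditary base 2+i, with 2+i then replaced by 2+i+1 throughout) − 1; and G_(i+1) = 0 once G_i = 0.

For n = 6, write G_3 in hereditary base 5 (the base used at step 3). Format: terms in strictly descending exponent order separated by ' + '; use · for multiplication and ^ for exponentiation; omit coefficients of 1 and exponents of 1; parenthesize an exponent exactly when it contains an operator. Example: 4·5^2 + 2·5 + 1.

[0] 6 ≡ 2^2 + 2 (base 2). Lift 3: 30. −1: 29.
[1] 29 ≡ 3^3 + 2 (base 3). Lift 4: 258. −1: 257.
[2] 257 ≡ 4^4 + 1 (base 4). Lift 5: 3126. −1: 3125.
[3] 3125 ≡ 5^5 (base 5). Lift 6: 46656. −1: 46655.

5^5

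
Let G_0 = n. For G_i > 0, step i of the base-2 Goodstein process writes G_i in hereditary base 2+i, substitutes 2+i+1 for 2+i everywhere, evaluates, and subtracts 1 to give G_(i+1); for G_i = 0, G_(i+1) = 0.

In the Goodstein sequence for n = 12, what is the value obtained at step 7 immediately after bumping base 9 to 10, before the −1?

100000000212

12 —HB2→ 2^(2 + 1) + 2^2 —bump→ 3^(3 + 1) + 3^3 = 108 —(−1)→ 107
107 —HB3→ 3^(3 + 1) + 2·3^2 + 2·3 + 2 —bump→ 4^(4 + 1) + 2·4^2 + 2·4 + 2 = 1066 —(−1)→ 1065
1065 —HB4→ 4^(4 + 1) + 2·4^2 + 2·4 + 1 —bump→ 5^(5 + 1) + 2·5^2 + 2·5 + 1 = 15686 —(−1)→ 15685
15685 —HB5→ 5^(5 + 1) + 2·5^2 + 2·5 —bump→ 6^(6 + 1) + 2·6^2 + 2·6 = 280020 —(−1)→ 280019
280019 —HB6→ 6^(6 + 1) + 2·6^2 + 6 + 5 —bump→ 7^(7 + 1) + 2·7^2 + 7 + 5 = 5764911 —(−1)→ 5764910
5764910 —HB7→ 7^(7 + 1) + 2·7^2 + 7 + 4 —bump→ 8^(8 + 1) + 2·8^2 + 8 + 4 = 134217868 —(−1)→ 134217867
134217867 —HB8→ 8^(8 + 1) + 2·8^2 + 8 + 3 —bump→ 9^(9 + 1) + 2·9^2 + 9 + 3 = 3486784575 —(−1)→ 3486784574
3486784574 —HB9→ 9^(9 + 1) + 2·9^2 + 9 + 2 —bump→ 10^(10 + 1) + 2·10^2 + 10 + 2 = 100000000212 —(−1)→ 100000000211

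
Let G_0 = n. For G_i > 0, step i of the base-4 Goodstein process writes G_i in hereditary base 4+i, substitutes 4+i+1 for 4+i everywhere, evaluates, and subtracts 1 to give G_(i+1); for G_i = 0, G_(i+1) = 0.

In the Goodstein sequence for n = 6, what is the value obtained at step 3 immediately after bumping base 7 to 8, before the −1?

6

G_0=6  [base 4] 4 + 2  →[4↦5]→  5 + 2 = 7  −1 ⇒ G_1=6
G_1=6  [base 5] 5 + 1  →[5↦6]→  6 + 1 = 7  −1 ⇒ G_2=6
G_2=6  [base 6] 6  →[6↦7]→  7 = 7  −1 ⇒ G_3=6
G_3=6  [base 7] 6  →[7↦8]→  6 = 6  −1 ⇒ G_4=5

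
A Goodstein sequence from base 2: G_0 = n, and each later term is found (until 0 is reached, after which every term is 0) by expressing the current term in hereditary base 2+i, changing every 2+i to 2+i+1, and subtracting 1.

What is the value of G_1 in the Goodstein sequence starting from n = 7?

G_0=7  [base 2] 2^2 + 2 + 1  →[2↦3]→  3^3 + 3 + 1 = 31  −1 ⇒ G_1=30
G_1=30  [base 3] 3^3 + 3  →[3↦4]→  4^4 + 4 = 260  −1 ⇒ G_2=259

30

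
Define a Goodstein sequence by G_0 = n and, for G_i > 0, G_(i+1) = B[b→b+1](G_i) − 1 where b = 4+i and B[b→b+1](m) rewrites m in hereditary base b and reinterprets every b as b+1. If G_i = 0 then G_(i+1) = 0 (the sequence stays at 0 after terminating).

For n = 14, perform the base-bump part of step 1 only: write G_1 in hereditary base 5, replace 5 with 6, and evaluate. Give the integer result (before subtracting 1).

(0) 14|_4 = 3·4 + 2 ↦ 3·5 + 2|_5 = 17 ⇒ 16
(1) 16|_5 = 3·5 + 1 ↦ 3·6 + 1|_6 = 19 ⇒ 18

19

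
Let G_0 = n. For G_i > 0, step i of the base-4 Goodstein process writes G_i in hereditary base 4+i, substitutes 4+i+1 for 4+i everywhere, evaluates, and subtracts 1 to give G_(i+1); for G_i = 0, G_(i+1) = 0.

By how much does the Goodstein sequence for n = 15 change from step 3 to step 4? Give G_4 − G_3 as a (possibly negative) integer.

2

G_0 = 15. HB_4(15) = 3·4 + 3. Bump = 18. G_1 = 17.
G_1 = 17. HB_5(17) = 3·5 + 2. Bump = 20. G_2 = 19.
G_2 = 19. HB_6(19) = 3·6 + 1. Bump = 22. G_3 = 21.
G_3 = 21. HB_7(21) = 3·7. Bump = 24. G_4 = 23.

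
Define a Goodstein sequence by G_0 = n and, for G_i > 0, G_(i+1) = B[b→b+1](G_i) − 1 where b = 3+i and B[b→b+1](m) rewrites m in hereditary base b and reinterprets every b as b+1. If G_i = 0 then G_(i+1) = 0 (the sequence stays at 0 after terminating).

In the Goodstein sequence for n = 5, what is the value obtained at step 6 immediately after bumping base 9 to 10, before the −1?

2

base 3: 5 = 3 + 2; at 4: 4 + 2 = 6; next = 5
base 4: 5 = 4 + 1; at 5: 5 + 1 = 6; next = 5
base 5: 5 = 5; at 6: 6 = 6; next = 5
base 6: 5 = 5; at 7: 5 = 5; next = 4
base 7: 4 = 4; at 8: 4 = 4; next = 3
base 8: 3 = 3; at 9: 3 = 3; next = 2
base 9: 2 = 2; at 10: 2 = 2; next = 1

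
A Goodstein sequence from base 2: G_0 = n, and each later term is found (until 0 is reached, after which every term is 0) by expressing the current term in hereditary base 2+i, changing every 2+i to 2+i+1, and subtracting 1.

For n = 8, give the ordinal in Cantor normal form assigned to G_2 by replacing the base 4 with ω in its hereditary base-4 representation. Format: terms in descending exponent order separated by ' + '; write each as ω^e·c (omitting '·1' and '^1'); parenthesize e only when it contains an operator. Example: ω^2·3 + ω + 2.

ω^ω·2 + ω^2·2 + ω·2 + 1

8 —HB2→ 2^(2 + 1) —bump→ 3^(3 + 1) = 81 —(−1)→ 80
80 —HB3→ 2·3^3 + 2·3^2 + 2·3 + 2 —bump→ 2·4^4 + 2·4^2 + 2·4 + 2 = 554 —(−1)→ 553
553 —HB4→ 2·4^4 + 2·4^2 + 2·4 + 1 —bump→ 2·5^5 + 2·5^2 + 2·5 + 1 = 6311 —(−1)→ 6310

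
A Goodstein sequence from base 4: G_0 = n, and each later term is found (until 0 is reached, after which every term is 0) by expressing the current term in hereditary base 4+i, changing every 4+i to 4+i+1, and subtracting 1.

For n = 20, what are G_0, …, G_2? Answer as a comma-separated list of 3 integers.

20, 29, 39

(0) 20|_4 = 4^2 + 4 ↦ 5^2 + 5|_5 = 30 ⇒ 29
(1) 29|_5 = 5^2 + 4 ↦ 6^2 + 4|_6 = 40 ⇒ 39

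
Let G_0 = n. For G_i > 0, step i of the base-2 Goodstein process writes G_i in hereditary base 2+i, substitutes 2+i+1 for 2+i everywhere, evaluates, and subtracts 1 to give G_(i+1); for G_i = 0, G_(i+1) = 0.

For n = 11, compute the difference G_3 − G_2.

14600

G_0 = 11. HB_2(11) = 2^(2 + 1) + 2 + 1. Bump = 85. G_1 = 84.
G_1 = 84. HB_3(84) = 3^(3 + 1) + 3. Bump = 1028. G_2 = 1027.
G_2 = 1027. HB_4(1027) = 4^(4 + 1) + 3. Bump = 15628. G_3 = 15627.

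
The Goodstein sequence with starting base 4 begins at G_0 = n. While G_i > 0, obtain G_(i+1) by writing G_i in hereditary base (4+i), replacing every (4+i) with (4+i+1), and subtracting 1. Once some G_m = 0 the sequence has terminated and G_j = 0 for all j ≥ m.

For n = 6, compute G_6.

3

G_0=6  [base 4] 4 + 2  →[4↦5]→  5 + 2 = 7  −1 ⇒ G_1=6
G_1=6  [base 5] 5 + 1  →[5↦6]→  6 + 1 = 7  −1 ⇒ G_2=6
G_2=6  [base 6] 6  →[6↦7]→  7 = 7  −1 ⇒ G_3=6
G_3=6  [base 7] 6  →[7↦8]→  6 = 6  −1 ⇒ G_4=5
G_4=5  [base 8] 5  →[8↦9]→  5 = 5  −1 ⇒ G_5=4
G_5=4  [base 9] 4  →[9↦10]→  4 = 4  −1 ⇒ G_6=3
G_6=3  [base 10] 3  →[10↦11]→  3 = 3  −1 ⇒ G_7=2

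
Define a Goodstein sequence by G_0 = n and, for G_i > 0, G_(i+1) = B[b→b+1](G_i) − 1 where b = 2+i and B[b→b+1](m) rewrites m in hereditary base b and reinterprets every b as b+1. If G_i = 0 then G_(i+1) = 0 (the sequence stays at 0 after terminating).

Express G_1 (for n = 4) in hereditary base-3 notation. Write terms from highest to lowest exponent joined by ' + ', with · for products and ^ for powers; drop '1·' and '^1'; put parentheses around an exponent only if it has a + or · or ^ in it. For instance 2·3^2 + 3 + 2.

2·3^2 + 2·3 + 2

G_0 = 4. HB_2(4) = 2^2. Bump = 27. G_1 = 26.
G_1 = 26. HB_3(26) = 2·3^2 + 2·3 + 2. Bump = 42. G_2 = 41.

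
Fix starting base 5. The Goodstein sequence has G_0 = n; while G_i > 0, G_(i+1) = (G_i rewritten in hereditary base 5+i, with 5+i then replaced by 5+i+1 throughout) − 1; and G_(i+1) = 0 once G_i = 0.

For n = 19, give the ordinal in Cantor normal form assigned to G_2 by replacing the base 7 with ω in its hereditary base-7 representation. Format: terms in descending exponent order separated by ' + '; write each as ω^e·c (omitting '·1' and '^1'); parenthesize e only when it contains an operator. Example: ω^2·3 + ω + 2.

G_0 = 19. HB_5(19) = 3·5 + 4. Bump = 22. G_1 = 21.
G_1 = 21. HB_6(21) = 3·6 + 3. Bump = 24. G_2 = 23.
G_2 = 23. HB_7(23) = 3·7 + 2. Bump = 26. G_3 = 25.

ω·3 + 2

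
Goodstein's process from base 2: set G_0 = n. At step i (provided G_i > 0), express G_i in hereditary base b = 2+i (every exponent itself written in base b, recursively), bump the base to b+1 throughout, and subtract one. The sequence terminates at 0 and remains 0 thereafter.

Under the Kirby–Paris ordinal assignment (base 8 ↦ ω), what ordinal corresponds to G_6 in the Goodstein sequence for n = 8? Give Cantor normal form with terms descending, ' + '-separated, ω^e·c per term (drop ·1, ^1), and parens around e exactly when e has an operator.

G_0=8  [base 2] 2^(2 + 1)  →[2↦3]→  3^(3 + 1) = 81  −1 ⇒ G_1=80
G_1=80  [base 3] 2·3^3 + 2·3^2 + 2·3 + 2  →[3↦4]→  2·4^4 + 2·4^2 + 2·4 + 2 = 554  −1 ⇒ G_2=553
G_2=553  [base 4] 2·4^4 + 2·4^2 + 2·4 + 1  →[4↦5]→  2·5^5 + 2·5^2 + 2·5 + 1 = 6311  −1 ⇒ G_3=6310
G_3=6310  [base 5] 2·5^5 + 2·5^2 + 2·5  →[5↦6]→  2·6^6 + 2·6^2 + 2·6 = 93396  −1 ⇒ G_4=93395
G_4=93395  [base 6] 2·6^6 + 2·6^2 + 6 + 5  →[6↦7]→  2·7^7 + 2·7^2 + 7 + 5 = 1647196  −1 ⇒ G_5=1647195
G_5=1647195  [base 7] 2·7^7 + 2·7^2 + 7 + 4  →[7↦8]→  2·8^8 + 2·8^2 + 8 + 4 = 33554572  −1 ⇒ G_6=33554571
G_6=33554571  [base 8] 2·8^8 + 2·8^2 + 8 + 3  →[8↦9]→  2·9^9 + 2·9^2 + 9 + 3 = 774841152  −1 ⇒ G_7=774841151

ω^ω·2 + ω^2·2 + ω + 3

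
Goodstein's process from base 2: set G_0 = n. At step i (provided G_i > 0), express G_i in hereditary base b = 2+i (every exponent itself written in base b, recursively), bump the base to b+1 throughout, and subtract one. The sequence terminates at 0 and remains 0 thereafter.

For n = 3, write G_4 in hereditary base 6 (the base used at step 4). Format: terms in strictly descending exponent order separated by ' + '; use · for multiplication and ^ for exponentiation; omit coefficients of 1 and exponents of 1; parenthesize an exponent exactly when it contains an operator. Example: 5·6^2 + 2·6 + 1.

3 —HB2→ 2 + 1 —bump→ 3 + 1 = 4 —(−1)→ 3
3 —HB3→ 3 —bump→ 4 = 4 —(−1)→ 3
3 —HB4→ 3 —bump→ 3 = 3 —(−1)→ 2
2 —HB5→ 2 —bump→ 2 = 2 —(−1)→ 1
1 —HB6→ 1 —bump→ 1 = 1 —(−1)→ 0

1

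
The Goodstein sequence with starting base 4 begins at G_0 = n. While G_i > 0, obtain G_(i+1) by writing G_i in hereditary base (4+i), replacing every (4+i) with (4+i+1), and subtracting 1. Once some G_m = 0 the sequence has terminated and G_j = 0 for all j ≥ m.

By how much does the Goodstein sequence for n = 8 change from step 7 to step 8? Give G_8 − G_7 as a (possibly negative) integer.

(0) 8|_4 = 2·4 ↦ 2·5|_5 = 10 ⇒ 9
(1) 9|_5 = 5 + 4 ↦ 6 + 4|_6 = 10 ⇒ 9
(2) 9|_6 = 6 + 3 ↦ 7 + 3|_7 = 10 ⇒ 9
(3) 9|_7 = 7 + 2 ↦ 8 + 2|_8 = 10 ⇒ 9
(4) 9|_8 = 8 + 1 ↦ 9 + 1|_9 = 10 ⇒ 9
(5) 9|_9 = 9 ↦ 10|_10 = 10 ⇒ 9
(6) 9|_10 = 9 ↦ 9|_11 = 9 ⇒ 8
(7) 8|_11 = 8 ↦ 8|_12 = 8 ⇒ 7

-1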